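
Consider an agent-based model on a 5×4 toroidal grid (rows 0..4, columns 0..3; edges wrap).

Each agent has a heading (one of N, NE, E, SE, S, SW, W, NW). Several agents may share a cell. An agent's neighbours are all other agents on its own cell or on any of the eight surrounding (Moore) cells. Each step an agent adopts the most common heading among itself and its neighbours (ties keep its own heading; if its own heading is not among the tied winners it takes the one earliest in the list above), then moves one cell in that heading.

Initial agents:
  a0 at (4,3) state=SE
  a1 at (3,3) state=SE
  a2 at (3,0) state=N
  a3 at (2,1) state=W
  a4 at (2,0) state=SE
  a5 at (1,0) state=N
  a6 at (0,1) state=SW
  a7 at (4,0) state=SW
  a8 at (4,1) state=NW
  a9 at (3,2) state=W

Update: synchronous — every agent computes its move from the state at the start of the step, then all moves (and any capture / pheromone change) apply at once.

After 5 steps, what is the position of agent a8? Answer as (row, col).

t=1: a0@(0,0):SE a1@(4,0):SE a2@(4,1):SE a3@(2,0):W a4@(3,1):SE a5@(0,0):N a6@(1,0):SW a7@(0,3):SW a8@(0,0):SW a9@(3,1):W
t=2: a0@(1,1):SE a1@(0,1):SE a2@(0,2):SE a3@(2,3):W a4@(4,2):SE a5@(1,1):SE a6@(2,3):SW a7@(1,2):SW a8@(1,3):SW a9@(4,2):SE
t=3: a0@(2,2):SE a1@(1,2):SE a2@(1,3):SE a3@(3,2):SW a4@(0,3):SE a5@(2,2):SE a6@(3,2):SW a7@(2,3):SE a8@(2,2):SW a9@(0,3):SE
t=4: a0@(3,3):SE a1@(2,3):SE a2@(2,0):SE a3@(4,1):SW a4@(1,0):SE a5@(3,3):SE a6@(4,1):SW a7@(3,0):SE a8@(3,3):SE a9@(1,0):SE
t=5: a0@(4,0):SE a1@(3,0):SE a2@(3,1):SE a3@(0,0):SW a4@(2,1):SE a5@(4,0):SE a6@(0,0):SW a7@(4,1):SE a8@(4,0):SE a9@(2,1):SE

(4, 0)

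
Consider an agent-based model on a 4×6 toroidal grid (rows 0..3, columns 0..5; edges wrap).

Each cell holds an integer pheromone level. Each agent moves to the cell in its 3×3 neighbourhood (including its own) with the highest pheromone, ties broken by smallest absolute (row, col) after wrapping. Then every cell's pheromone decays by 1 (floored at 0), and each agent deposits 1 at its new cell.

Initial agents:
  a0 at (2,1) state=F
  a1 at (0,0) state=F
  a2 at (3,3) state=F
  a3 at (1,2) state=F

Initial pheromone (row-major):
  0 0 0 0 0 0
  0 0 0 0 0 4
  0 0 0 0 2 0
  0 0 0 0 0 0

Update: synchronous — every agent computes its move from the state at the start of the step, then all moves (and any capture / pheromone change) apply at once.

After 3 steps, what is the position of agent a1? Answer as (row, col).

t=1: a0@(1,0) a1@(1,5) a2@(2,4) a3@(0,1) | pheromone: 0 1 0 0 0 0 / 1 0 0 0 0 4 / 0 0 0 0 2 0 / 0 0 0 0 0 0
t=2: a0@(1,5) a1@(1,5) a2@(1,5) a3@(0,1) | pheromone: 0 1 0 0 0 0 / 0 0 0 0 0 6 / 0 0 0 0 1 0 / 0 0 0 0 0 0
t=3: a0@(1,5) a1@(1,5) a2@(1,5) a3@(0,1) | pheromone: 0 1 0 0 0 0 / 0 0 0 0 0 8 / 0 0 0 0 0 0 / 0 0 0 0 0 0

(1, 5)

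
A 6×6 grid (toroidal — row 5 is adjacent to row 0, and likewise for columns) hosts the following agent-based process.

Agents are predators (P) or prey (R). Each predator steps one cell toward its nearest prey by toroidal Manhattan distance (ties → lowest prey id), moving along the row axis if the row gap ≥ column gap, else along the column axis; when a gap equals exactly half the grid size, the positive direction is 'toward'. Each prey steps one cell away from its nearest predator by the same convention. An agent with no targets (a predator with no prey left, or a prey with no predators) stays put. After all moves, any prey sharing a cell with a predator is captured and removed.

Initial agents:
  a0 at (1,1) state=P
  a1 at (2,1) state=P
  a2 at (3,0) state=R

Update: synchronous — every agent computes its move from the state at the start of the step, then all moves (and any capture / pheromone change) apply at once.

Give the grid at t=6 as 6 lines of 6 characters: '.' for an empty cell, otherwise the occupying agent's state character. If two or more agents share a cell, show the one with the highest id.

t=1: a0@(2,1):P a1@(3,1):P a2@(4,0):R
t=2: a0@(3,1):P a1@(4,1):P a2@(5,0):R
t=3: a0@(4,1):P a1@(5,1):P a2@(0,0):R
t=4: a0@(5,1):P a1@(0,1):P a2@(1,0):R
t=5: a0@(0,1):P a1@(1,1):P a2@(2,0):R
t=6: a0@(1,1):P a1@(2,1):P a2@(3,0):R

......
.P....
.P....
R.....
......
......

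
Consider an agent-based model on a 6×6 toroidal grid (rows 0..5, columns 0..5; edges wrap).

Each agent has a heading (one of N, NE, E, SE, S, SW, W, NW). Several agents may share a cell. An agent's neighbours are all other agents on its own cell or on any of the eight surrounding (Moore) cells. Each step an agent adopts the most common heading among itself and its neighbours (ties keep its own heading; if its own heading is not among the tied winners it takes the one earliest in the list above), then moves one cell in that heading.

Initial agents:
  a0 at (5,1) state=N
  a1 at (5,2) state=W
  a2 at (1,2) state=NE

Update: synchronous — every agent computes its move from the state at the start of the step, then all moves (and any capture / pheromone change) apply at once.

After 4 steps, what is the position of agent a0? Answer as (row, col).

(1, 1)

t=1: a0@(4,1):N a1@(5,1):W a2@(0,3):NE
t=2: a0@(3,1):N a1@(5,0):W a2@(5,4):NE
t=3: a0@(2,1):N a1@(5,5):W a2@(4,5):NE
t=4: a0@(1,1):N a1@(5,4):W a2@(3,0):NE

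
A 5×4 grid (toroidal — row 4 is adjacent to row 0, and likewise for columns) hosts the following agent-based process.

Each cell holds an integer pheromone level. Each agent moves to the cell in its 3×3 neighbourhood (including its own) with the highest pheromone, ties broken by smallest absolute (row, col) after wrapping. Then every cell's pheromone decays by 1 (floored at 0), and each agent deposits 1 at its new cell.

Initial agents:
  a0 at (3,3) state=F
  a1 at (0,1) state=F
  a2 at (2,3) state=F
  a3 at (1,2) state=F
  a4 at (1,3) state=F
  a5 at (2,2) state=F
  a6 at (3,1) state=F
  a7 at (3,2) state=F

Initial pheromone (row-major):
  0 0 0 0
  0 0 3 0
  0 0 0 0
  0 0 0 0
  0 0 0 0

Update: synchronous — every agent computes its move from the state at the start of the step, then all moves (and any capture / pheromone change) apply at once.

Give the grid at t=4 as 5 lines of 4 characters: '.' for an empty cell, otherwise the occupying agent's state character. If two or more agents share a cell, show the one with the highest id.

....
..F.
F...
....
....

t=1: a0@(2,0) a1@(1,2) a2@(1,2) a3@(1,2) a4@(1,2) a5@(1,2) a6@(2,0) a7@(2,1) | pheromone: 0 0 0 0 / 0 0 7 0 / 2 1 0 0 / 0 0 0 0 / 0 0 0 0
t=2: a0@(2,0) a1@(1,2) a2@(1,2) a3@(1,2) a4@(1,2) a5@(1,2) a6@(2,0) a7@(1,2) | pheromone: 0 0 0 0 / 0 0 12 0 / 3 0 0 0 / 0 0 0 0 / 0 0 0 0
t=3: a0@(2,0) a1@(1,2) a2@(1,2) a3@(1,2) a4@(1,2) a5@(1,2) a6@(2,0) a7@(1,2) | pheromone: 0 0 0 0 / 0 0 17 0 / 4 0 0 0 / 0 0 0 0 / 0 0 0 0
t=4: a0@(2,0) a1@(1,2) a2@(1,2) a3@(1,2) a4@(1,2) a5@(1,2) a6@(2,0) a7@(1,2) | pheromone: 0 0 0 0 / 0 0 22 0 / 5 0 0 0 / 0 0 0 0 / 0 0 0 0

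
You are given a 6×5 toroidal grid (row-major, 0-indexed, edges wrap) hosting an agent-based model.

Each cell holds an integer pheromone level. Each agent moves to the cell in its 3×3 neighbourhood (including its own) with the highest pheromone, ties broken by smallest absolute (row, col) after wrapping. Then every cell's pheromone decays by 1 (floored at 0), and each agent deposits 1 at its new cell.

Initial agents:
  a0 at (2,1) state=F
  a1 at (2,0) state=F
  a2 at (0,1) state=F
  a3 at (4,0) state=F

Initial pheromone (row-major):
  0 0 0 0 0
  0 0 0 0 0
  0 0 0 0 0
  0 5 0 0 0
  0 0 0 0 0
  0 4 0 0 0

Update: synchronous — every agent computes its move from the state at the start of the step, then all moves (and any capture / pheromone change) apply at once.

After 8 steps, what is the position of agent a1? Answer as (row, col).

t=1: a0@(3,1) a1@(3,1) a2@(5,1) a3@(3,1) | pheromone: 0 0 0 0 0 / 0 0 0 0 0 / 0 0 0 0 0 / 0 7 0 0 0 / 0 0 0 0 0 / 0 4 0 0 0
t=2: a0@(3,1) a1@(3,1) a2@(5,1) a3@(3,1) | pheromone: 0 0 0 0 0 / 0 0 0 0 0 / 0 0 0 0 0 / 0 9 0 0 0 / 0 0 0 0 0 / 0 4 0 0 0
t=3: a0@(3,1) a1@(3,1) a2@(5,1) a3@(3,1) | pheromone: 0 0 0 0 0 / 0 0 0 0 0 / 0 0 0 0 0 / 0 11 0 0 0 / 0 0 0 0 0 / 0 4 0 0 0
t=4: a0@(3,1) a1@(3,1) a2@(5,1) a3@(3,1) | pheromone: 0 0 0 0 0 / 0 0 0 0 0 / 0 0 0 0 0 / 0 13 0 0 0 / 0 0 0 0 0 / 0 4 0 0 0
t=5: a0@(3,1) a1@(3,1) a2@(5,1) a3@(3,1) | pheromone: 0 0 0 0 0 / 0 0 0 0 0 / 0 0 0 0 0 / 0 15 0 0 0 / 0 0 0 0 0 / 0 4 0 0 0
t=6: a0@(3,1) a1@(3,1) a2@(5,1) a3@(3,1) | pheromone: 0 0 0 0 0 / 0 0 0 0 0 / 0 0 0 0 0 / 0 17 0 0 0 / 0 0 0 0 0 / 0 4 0 0 0
t=7: a0@(3,1) a1@(3,1) a2@(5,1) a3@(3,1) | pheromone: 0 0 0 0 0 / 0 0 0 0 0 / 0 0 0 0 0 / 0 19 0 0 0 / 0 0 0 0 0 / 0 4 0 0 0
t=8: a0@(3,1) a1@(3,1) a2@(5,1) a3@(3,1) | pheromone: 0 0 0 0 0 / 0 0 0 0 0 / 0 0 0 0 0 / 0 21 0 0 0 / 0 0 0 0 0 / 0 4 0 0 0

(3, 1)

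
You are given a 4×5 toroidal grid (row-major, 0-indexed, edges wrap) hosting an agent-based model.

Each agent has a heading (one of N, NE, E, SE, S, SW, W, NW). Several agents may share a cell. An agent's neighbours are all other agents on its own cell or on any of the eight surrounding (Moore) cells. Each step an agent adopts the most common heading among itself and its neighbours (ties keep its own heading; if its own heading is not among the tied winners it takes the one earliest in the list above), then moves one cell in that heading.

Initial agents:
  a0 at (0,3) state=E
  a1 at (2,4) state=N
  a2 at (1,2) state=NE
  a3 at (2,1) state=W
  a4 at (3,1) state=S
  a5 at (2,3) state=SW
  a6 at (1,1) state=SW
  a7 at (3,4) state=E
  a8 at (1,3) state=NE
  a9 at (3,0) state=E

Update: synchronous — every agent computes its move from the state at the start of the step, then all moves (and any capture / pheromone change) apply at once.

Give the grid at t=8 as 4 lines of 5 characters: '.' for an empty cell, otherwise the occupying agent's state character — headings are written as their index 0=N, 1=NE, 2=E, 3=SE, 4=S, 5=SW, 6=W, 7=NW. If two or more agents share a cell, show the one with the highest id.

t=1: a0@(0,4):E a1@(2,0):E a2@(0,3):NE a3@(2,0):W a4@(0,1):S a5@(1,4):NE a6@(2,0):SW a7@(3,0):E a8@(0,4):NE a9@(3,1):E
t=2: a0@(3,0):NE a1@(2,1):E a2@(3,4):NE a3@(2,1):E a4@(0,2):E a5@(0,0):NE a6@(2,1):E a7@(3,1):E a8@(3,0):NE a9@(3,2):E
t=3: a0@(2,1):NE a1@(2,2):E a2@(2,0):NE a3@(2,2):E a4@(0,3):E a5@(3,1):NE a6@(2,2):E a7@(3,2):E a8@(2,1):NE a9@(3,3):E
t=4: a0@(1,2):NE a1@(2,3):E a2@(1,1):NE a3@(2,3):E a4@(0,4):E a5@(2,2):NE a6@(2,3):E a7@(3,3):E a8@(1,2):NE a9@(3,4):E
t=5: a0@(0,3):NE a1@(2,4):E a2@(0,2):NE a3@(2,4):E a4@(0,0):E a5@(1,3):NE a6@(2,4):E a7@(3,4):E a8@(0,3):NE a9@(3,0):E
t=6: a0@(3,4):NE a1@(2,0):E a2@(3,3):NE a3@(2,0):E a4@(0,1):E a5@(0,4):NE a6@(2,0):E a7@(3,0):E a8@(3,4):NE a9@(3,1):E
t=7: a0@(2,0):NE a1@(2,1):E a2@(2,4):NE a3@(2,1):E a4@(0,2):E a5@(3,0):NE a6@(2,1):E a7@(3,1):E a8@(2,0):NE a9@(3,2):E
t=8: a0@(1,1):NE a1@(2,2):E a2@(1,0):NE a3@(2,2):E a4@(0,3):E a5@(2,1):NE a6@(2,2):E a7@(3,2):E a8@(1,1):NE a9@(3,3):E

...2.
11...
.12..
..22.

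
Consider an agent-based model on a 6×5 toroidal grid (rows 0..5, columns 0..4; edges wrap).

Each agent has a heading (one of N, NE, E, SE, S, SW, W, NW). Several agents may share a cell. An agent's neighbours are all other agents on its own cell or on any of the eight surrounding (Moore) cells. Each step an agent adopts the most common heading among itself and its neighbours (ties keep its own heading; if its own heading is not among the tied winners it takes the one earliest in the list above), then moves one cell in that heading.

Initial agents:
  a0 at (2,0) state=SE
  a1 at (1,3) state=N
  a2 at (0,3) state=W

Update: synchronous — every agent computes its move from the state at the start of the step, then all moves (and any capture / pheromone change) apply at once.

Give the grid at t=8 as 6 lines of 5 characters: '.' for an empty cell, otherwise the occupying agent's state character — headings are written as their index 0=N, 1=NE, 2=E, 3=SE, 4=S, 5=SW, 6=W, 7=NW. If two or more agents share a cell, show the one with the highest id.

6....
.....
.....
.....
...3.
...0.

t=1: a0@(3,1):SE a1@(0,3):N a2@(0,2):W
t=2: a0@(4,2):SE a1@(5,3):N a2@(0,1):W
t=3: a0@(5,3):SE a1@(4,3):N a2@(0,0):W
t=4: a0@(0,4):SE a1@(3,3):N a2@(0,4):W
t=5: a0@(1,0):SE a1@(2,3):N a2@(0,3):W
t=6: a0@(2,1):SE a1@(1,3):N a2@(0,2):W
t=7: a0@(3,2):SE a1@(0,3):N a2@(0,1):W
t=8: a0@(4,3):SE a1@(5,3):N a2@(0,0):W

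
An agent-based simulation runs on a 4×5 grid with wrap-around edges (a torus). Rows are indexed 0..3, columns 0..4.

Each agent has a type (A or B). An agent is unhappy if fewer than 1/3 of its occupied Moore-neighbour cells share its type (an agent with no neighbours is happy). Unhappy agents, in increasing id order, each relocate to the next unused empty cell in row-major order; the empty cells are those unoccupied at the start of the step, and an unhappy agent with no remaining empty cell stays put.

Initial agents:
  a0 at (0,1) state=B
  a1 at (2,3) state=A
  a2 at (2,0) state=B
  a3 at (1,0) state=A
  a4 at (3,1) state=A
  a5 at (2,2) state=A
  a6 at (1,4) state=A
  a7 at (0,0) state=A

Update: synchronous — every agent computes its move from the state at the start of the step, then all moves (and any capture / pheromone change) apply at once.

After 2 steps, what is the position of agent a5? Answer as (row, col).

(2, 2)

t=1: a0@(0,2):B a1@(2,3):A a2@(0,3):B a3@(1,0):A a4@(3,1):A a5@(2,2):A a6@(1,4):A a7@(0,0):A
t=2: (unchanged — steady state)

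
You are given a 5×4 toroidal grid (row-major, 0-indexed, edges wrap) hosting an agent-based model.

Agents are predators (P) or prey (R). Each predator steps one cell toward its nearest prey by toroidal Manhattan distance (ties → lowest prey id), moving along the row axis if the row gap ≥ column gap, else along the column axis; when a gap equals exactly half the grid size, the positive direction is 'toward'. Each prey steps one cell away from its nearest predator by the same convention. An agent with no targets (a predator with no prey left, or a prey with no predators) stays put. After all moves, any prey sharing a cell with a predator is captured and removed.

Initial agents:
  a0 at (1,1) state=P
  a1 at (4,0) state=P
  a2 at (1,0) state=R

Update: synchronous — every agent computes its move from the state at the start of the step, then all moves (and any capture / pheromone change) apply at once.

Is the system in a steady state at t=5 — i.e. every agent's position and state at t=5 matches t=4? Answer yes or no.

yes

t=1: a0@(1,0):P a1@(0,0):P a2@(1,3):R
t=2: a0@(1,3):P a1@(1,0):P a2@(1,2):R
t=3: a0@(1,2):P a1@(1,1):P
t=4: (unchanged — steady state)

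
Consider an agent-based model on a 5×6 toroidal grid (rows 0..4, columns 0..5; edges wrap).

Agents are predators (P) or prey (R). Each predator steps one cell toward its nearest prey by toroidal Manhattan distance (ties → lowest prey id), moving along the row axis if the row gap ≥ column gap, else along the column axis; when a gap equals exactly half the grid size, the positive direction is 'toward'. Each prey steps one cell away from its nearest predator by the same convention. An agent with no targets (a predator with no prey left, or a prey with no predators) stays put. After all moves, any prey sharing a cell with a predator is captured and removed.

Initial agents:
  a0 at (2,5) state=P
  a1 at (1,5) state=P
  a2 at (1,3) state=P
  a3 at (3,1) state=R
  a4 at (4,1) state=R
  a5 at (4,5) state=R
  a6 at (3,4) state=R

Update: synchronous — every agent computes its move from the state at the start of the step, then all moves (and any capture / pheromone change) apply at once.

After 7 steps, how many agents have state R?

2

t=1: a0@(3,5):P a1@(0,5):P a2@(2,3):P a3@(3,2):R a4@(0,1):R a6@(4,4):R
t=2: a0@(4,5):P a1@(0,0):P a2@(3,3):P a3@(4,2):R a4@(0,2):R a6@(0,4):R
t=3: a0@(0,5):P a1@(0,1):P a2@(4,3):P a3@(0,2):R a4@(0,3):R a6@(1,4):R
t=4: a0@(0,4):P a1@(0,2):P a2@(0,3):P a4@(1,3):R a6@(2,4):R
t=5: a0@(1,4):P a1@(1,2):P a2@(1,3):P a4@(2,3):R a6@(3,4):R
t=6: a0@(2,4):P a1@(2,2):P a2@(2,3):P a4@(3,3):R a6@(4,4):R
t=7: a0@(3,4):P a1@(3,2):P a2@(3,3):P a4@(4,3):R a6@(0,4):R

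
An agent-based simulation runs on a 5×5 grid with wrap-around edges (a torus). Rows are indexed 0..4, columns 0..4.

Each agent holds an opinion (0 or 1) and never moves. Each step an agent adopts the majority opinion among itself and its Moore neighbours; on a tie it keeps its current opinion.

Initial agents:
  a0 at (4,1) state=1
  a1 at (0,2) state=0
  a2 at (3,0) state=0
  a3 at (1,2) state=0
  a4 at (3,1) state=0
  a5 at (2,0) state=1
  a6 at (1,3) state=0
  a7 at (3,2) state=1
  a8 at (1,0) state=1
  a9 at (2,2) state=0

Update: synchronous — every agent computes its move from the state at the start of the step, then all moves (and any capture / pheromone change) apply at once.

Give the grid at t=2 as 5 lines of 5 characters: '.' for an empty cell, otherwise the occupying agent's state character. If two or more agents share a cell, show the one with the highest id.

..0..
1.00.
1.0..
000..
.0...

t=1: a0@(4,1):0 a1@(0,2):0 a2@(3,0):0 a3@(1,2):0 a4@(3,1):0 a5@(2,0):1 a6@(1,3):0 a7@(3,2):1 a8@(1,0):1 a9@(2,2):0
t=2: a0@(4,1):0 a1@(0,2):0 a2@(3,0):0 a3@(1,2):0 a4@(3,1):0 a5@(2,0):1 a6@(1,3):0 a7@(3,2):0 a8@(1,0):1 a9@(2,2):0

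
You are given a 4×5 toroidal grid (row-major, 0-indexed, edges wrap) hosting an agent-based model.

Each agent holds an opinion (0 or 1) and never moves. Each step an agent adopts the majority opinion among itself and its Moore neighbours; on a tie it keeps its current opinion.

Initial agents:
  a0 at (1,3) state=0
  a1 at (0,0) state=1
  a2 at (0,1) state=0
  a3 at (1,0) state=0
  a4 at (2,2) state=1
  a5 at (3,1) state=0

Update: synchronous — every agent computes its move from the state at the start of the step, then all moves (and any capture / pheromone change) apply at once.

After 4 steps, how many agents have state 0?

t=1: a0@(1,3):0 a1@(0,0):0 a2@(0,1):0 a3@(1,0):0 a4@(2,2):0 a5@(3,1):0
t=2: (unchanged — steady state)

6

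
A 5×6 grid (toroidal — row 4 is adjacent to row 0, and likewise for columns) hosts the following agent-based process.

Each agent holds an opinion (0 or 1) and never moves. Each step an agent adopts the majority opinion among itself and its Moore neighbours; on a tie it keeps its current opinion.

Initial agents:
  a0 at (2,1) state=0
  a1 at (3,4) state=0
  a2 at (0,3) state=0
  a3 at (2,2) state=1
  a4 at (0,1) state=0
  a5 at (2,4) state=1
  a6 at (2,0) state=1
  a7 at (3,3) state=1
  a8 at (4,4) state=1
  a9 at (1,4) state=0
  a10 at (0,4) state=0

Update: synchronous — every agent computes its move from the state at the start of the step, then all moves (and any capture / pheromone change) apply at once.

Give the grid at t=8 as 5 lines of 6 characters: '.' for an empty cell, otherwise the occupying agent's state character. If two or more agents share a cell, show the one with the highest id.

.0.00.
....0.
111.1.
...11.
....0.

t=1: a0@(2,1):1 a1@(3,4):1 a2@(0,3):0 a3@(2,2):1 a4@(0,1):0 a5@(2,4):1 a6@(2,0):1 a7@(3,3):1 a8@(4,4):0 a9@(1,4):0 a10@(0,4):0
t=2: (unchanged — steady state)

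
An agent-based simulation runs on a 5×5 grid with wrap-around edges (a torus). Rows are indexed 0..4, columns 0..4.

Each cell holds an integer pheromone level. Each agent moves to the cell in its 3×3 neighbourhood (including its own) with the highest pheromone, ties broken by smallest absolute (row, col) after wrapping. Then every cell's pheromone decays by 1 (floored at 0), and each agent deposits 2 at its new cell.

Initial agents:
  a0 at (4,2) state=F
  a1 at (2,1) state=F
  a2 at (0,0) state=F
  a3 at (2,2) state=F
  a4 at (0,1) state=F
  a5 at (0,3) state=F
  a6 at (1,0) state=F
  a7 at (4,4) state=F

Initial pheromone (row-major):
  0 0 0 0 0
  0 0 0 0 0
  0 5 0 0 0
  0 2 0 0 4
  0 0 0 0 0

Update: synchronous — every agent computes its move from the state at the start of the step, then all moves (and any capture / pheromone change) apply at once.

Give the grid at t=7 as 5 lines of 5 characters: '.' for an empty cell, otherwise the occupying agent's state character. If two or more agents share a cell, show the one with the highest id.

t=1: a0@(3,1) a1@(2,1) a2@(0,0) a3@(2,1) a4@(0,0) a5@(0,2) a6@(2,1) a7@(3,4) | pheromone: 4 0 2 0 0 / 0 0 0 0 0 / 0 10 0 0 0 / 0 3 0 0 5 / 0 0 0 0 0
t=2: a0@(2,1) a1@(2,1) a2@(0,0) a3@(2,1) a4@(0,0) a5@(0,2) a6@(2,1) a7@(3,4) | pheromone: 7 0 3 0 0 / 0 0 0 0 0 / 0 17 0 0 0 / 0 2 0 0 6 / 0 0 0 0 0
t=3: a0@(2,1) a1@(2,1) a2@(0,0) a3@(2,1) a4@(0,0) a5@(0,2) a6@(2,1) a7@(3,4) | pheromone: 10 0 4 0 0 / 0 0 0 0 0 / 0 24 0 0 0 / 0 1 0 0 7 / 0 0 0 0 0
t=4: a0@(2,1) a1@(2,1) a2@(0,0) a3@(2,1) a4@(0,0) a5@(0,2) a6@(2,1) a7@(3,4) | pheromone: 13 0 5 0 0 / 0 0 0 0 0 / 0 31 0 0 0 / 0 0 0 0 8 / 0 0 0 0 0
t=5: a0@(2,1) a1@(2,1) a2@(0,0) a3@(2,1) a4@(0,0) a5@(0,2) a6@(2,1) a7@(3,4) | pheromone: 16 0 6 0 0 / 0 0 0 0 0 / 0 38 0 0 0 / 0 0 0 0 9 / 0 0 0 0 0
t=6: a0@(2,1) a1@(2,1) a2@(0,0) a3@(2,1) a4@(0,0) a5@(0,2) a6@(2,1) a7@(3,4) | pheromone: 19 0 7 0 0 / 0 0 0 0 0 / 0 45 0 0 0 / 0 0 0 0 10 / 0 0 0 0 0
t=7: a0@(2,1) a1@(2,1) a2@(0,0) a3@(2,1) a4@(0,0) a5@(0,2) a6@(2,1) a7@(3,4) | pheromone: 22 0 8 0 0 / 0 0 0 0 0 / 0 52 0 0 0 / 0 0 0 0 11 / 0 0 0 0 0

F.F..
.....
.F...
....F
.....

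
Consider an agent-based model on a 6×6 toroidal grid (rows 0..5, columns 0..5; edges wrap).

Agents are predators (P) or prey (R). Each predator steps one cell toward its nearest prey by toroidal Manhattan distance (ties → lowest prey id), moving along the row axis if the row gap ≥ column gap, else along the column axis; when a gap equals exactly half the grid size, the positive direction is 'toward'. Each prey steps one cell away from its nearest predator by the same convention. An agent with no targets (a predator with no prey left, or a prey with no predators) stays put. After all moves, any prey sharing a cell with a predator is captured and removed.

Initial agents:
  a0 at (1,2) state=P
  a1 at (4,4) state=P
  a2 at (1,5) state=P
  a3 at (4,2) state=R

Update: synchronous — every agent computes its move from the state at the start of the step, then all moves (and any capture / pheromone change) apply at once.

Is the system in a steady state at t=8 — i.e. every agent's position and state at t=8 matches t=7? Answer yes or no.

yes

t=1: a0@(2,2):P a1@(4,3):P a2@(2,5):P a3@(4,1):R
t=2: a0@(3,2):P a1@(4,2):P a2@(3,5):P a3@(4,0):R
t=3: a0@(3,1):P a1@(4,1):P a2@(4,5):P
t=4: (unchanged — steady state)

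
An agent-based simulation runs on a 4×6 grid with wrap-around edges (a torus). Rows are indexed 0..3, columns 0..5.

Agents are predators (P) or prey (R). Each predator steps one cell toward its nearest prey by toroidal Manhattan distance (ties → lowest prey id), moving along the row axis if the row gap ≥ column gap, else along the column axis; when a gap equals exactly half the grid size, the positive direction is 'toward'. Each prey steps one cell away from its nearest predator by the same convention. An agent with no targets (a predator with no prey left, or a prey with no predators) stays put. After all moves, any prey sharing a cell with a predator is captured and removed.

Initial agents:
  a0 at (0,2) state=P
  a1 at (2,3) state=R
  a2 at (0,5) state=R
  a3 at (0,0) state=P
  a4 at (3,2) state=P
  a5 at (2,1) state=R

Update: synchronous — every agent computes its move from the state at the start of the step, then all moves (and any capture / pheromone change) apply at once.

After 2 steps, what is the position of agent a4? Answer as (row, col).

t=1: a0@(1,2):P a1@(1,3):R a2@(0,4):R a3@(0,5):P a4@(2,2):P a5@(1,1):R
t=2: a0@(1,3):P a1@(1,4):R a2@(0,3):R a3@(0,4):P a4@(1,2):P a5@(1,0):R

(1, 2)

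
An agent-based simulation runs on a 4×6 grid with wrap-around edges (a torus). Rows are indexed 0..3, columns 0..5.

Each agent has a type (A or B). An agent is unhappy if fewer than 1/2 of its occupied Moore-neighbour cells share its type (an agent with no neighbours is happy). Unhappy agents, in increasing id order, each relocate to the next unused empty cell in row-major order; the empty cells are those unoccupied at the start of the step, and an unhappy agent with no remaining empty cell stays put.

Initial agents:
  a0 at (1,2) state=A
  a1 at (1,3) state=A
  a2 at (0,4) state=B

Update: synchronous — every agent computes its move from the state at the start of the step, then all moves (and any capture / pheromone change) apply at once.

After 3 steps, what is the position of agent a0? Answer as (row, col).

t=1: a0@(1,2):A a1@(1,3):A a2@(0,0):B
t=2: (unchanged — steady state)

(1, 2)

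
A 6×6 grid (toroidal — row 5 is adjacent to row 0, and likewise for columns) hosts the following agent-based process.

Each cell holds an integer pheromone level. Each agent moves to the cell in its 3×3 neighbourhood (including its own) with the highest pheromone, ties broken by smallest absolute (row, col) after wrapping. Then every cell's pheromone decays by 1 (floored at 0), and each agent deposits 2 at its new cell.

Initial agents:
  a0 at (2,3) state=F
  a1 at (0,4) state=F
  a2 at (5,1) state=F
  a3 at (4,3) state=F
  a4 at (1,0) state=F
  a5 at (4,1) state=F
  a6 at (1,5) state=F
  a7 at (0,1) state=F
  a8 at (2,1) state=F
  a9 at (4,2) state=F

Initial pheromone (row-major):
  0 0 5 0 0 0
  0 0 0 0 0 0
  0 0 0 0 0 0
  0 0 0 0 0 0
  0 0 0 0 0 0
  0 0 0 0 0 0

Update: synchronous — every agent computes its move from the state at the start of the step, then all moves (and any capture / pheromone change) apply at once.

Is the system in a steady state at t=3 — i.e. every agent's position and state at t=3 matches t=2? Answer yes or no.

t=1: a0@(1,2) a1@(0,3) a2@(0,2) a3@(3,2) a4@(0,0) a5@(3,0) a6@(0,0) a7@(0,2) a8@(1,0) a9@(3,1) | pheromone: 4 0 8 2 0 0 / 2 0 2 0 0 0 / 0 0 0 0 0 0 / 2 2 2 0 0 0 / 0 0 0 0 0 0 / 0 0 0 0 0 0
t=2: a0@(0,2) a1@(0,2) a2@(0,2) a3@(3,1) a4@(0,0) a5@(3,0) a6@(0,0) a7@(0,2) a8@(0,0) a9@(3,0) | pheromone: 9 0 15 1 0 0 / 1 0 1 0 0 0 / 0 0 0 0 0 0 / 5 3 1 0 0 0 / 0 0 0 0 0 0 / 0 0 0 0 0 0
t=3: a0@(0,2) a1@(0,2) a2@(0,2) a3@(3,0) a4@(0,0) a5@(3,0) a6@(0,0) a7@(0,2) a8@(0,0) a9@(3,0) | pheromone: 14 0 22 0 0 0 / 0 0 0 0 0 0 / 0 0 0 0 0 0 / 10 2 0 0 0 0 / 0 0 0 0 0 0 / 0 0 0 0 0 0

no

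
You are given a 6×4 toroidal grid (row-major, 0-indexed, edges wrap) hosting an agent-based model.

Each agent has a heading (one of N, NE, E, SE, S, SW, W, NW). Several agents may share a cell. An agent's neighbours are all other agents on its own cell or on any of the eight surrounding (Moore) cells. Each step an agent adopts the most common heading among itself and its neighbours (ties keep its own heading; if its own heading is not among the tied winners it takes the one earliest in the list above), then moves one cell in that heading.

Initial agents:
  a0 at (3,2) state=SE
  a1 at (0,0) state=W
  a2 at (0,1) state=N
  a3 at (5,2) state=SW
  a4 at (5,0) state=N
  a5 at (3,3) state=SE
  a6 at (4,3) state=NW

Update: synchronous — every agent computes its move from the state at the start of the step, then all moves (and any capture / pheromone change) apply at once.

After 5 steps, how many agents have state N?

4

t=1: a0@(4,3):SE a1@(5,0):N a2@(5,1):N a3@(0,1):SW a4@(4,0):N a5@(4,0):SE a6@(5,0):SE
t=2: a0@(5,0):SE a1@(4,0):N a2@(4,1):N a3@(5,1):N a4@(3,0):N a5@(5,1):SE a6@(0,1):SE
t=3: a0@(0,1):SE a1@(3,0):N a2@(3,1):N a3@(4,1):N a4@(2,0):N a5@(0,2):SE a6@(1,2):SE
t=4: a0@(1,2):SE a1@(2,0):N a2@(2,1):N a3@(3,1):N a4@(1,0):N a5@(1,3):SE a6@(2,3):SE
t=5: a0@(2,3):SE a1@(1,0):N a2@(1,1):N a3@(2,1):N a4@(0,0):N a5@(2,0):SE a6@(3,0):SE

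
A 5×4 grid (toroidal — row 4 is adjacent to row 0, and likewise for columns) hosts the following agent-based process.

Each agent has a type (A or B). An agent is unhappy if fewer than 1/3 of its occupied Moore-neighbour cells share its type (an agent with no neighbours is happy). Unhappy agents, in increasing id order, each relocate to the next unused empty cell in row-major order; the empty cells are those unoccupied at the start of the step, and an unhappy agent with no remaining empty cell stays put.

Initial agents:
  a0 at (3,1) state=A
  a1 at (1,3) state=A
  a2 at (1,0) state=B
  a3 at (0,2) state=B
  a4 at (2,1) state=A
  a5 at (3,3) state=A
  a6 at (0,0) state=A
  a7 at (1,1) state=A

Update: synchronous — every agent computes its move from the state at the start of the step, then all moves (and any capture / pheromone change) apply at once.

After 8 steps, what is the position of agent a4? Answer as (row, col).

t=1: a0@(3,1):A a1@(1,3):A a2@(0,1):B a3@(0,3):B a4@(2,1):A a5@(3,3):A a6@(0,0):A a7@(1,1):A
t=2: a0@(3,1):A a1@(1,3):A a2@(0,2):B a3@(1,0):B a4@(2,1):A a5@(3,3):A a6@(0,0):A a7@(1,1):A
t=3: a0@(3,1):A a1@(1,3):A a2@(0,1):B a3@(0,3):B a4@(2,1):A a5@(3,3):A a6@(0,0):A a7@(1,1):A
t=4: a0@(3,1):A a1@(1,3):A a2@(0,2):B a3@(1,0):B a4@(2,1):A a5@(3,3):A a6@(0,0):A a7@(1,1):A
t=5: a0@(3,1):A a1@(1,3):A a2@(0,1):B a3@(0,3):B a4@(2,1):A a5@(3,3):A a6@(0,0):A a7@(1,1):A
t=6: a0@(3,1):A a1@(1,3):A a2@(0,2):B a3@(1,0):B a4@(2,1):A a5@(3,3):A a6@(0,0):A a7@(1,1):A
t=7: a0@(3,1):A a1@(1,3):A a2@(0,1):B a3@(0,3):B a4@(2,1):A a5@(3,3):A a6@(0,0):A a7@(1,1):A
t=8: a0@(3,1):A a1@(1,3):A a2@(0,2):B a3@(1,0):B a4@(2,1):A a5@(3,3):A a6@(0,0):A a7@(1,1):A

(2, 1)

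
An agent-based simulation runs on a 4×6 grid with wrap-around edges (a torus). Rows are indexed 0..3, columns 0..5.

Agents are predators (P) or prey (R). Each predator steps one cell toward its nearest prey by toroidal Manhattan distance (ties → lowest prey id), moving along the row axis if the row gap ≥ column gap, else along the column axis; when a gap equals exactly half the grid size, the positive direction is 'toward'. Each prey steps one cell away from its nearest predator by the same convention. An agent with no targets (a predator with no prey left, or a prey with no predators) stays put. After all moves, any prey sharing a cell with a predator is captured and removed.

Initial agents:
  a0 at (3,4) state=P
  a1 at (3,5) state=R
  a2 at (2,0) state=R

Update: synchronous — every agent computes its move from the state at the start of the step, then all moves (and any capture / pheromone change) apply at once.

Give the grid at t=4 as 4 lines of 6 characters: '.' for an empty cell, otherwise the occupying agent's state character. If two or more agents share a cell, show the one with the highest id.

t=1: a0@(3,5):P a1@(3,0):R a2@(2,1):R
t=2: a0@(3,0):P a1@(3,1):R a2@(2,2):R
t=3: a0@(3,1):P a1@(3,2):R a2@(2,3):R
t=4: a0@(3,2):P a1@(3,3):R a2@(2,4):R

......
......
....R.
..PR..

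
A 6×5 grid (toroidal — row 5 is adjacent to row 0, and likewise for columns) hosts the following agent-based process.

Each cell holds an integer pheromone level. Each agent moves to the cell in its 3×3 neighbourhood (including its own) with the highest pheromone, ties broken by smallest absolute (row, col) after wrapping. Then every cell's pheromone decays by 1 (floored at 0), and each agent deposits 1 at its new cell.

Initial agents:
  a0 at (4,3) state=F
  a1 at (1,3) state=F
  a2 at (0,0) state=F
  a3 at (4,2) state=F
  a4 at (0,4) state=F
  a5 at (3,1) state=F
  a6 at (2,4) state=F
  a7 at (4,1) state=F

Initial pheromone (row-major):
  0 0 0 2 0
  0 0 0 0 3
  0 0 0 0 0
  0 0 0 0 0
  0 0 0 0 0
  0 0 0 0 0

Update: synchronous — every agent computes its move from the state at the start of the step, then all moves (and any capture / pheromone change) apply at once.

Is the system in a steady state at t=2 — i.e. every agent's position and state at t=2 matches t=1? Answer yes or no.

t=1: a0@(3,2) a1@(1,4) a2@(1,4) a3@(3,1) a4@(1,4) a5@(2,0) a6@(1,4) a7@(3,0) | pheromone: 0 0 0 1 0 / 0 0 0 0 6 / 1 0 0 0 0 / 1 1 1 0 0 / 0 0 0 0 0 / 0 0 0 0 0
t=2: a0@(3,1) a1@(1,4) a2@(1,4) a3@(2,0) a4@(1,4) a5@(1,4) a6@(1,4) a7@(2,0) | pheromone: 0 0 0 0 0 / 0 0 0 0 10 / 2 0 0 0 0 / 0 1 0 0 0 / 0 0 0 0 0 / 0 0 0 0 0

no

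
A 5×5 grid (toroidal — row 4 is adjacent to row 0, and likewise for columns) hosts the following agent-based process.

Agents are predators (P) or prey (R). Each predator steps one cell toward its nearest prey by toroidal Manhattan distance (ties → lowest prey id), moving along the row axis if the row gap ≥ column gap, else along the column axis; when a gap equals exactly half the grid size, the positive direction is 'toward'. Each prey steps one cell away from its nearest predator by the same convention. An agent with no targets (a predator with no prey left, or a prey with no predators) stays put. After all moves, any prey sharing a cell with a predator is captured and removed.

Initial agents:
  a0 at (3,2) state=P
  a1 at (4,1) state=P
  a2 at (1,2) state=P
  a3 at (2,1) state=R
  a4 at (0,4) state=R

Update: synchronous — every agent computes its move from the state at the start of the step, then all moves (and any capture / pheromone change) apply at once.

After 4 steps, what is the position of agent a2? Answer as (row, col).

(4, 2)

t=1: a0@(2,2):P a1@(3,1):P a2@(2,2):P a3@(1,1):R a4@(0,3):R
t=2: a0@(1,2):P a1@(2,1):P a2@(1,2):P a3@(0,1):R a4@(4,3):R
t=3: a0@(0,2):P a1@(1,1):P a2@(0,2):P a3@(4,1):R a4@(3,3):R
t=4: a0@(4,2):P a1@(0,1):P a2@(4,2):P a3@(3,1):R a4@(2,3):R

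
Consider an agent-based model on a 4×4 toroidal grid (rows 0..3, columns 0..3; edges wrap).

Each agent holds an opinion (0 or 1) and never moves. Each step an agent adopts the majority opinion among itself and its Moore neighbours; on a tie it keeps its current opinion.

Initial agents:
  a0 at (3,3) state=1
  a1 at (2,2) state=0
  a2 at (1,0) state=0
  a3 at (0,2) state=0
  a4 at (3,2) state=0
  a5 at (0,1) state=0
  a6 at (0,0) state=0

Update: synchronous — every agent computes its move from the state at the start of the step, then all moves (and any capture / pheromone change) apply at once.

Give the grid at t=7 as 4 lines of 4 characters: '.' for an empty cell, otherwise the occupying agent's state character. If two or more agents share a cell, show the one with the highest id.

000.
0...
..0.
..00

t=1: a0@(3,3):0 a1@(2,2):0 a2@(1,0):0 a3@(0,2):0 a4@(3,2):0 a5@(0,1):0 a6@(0,0):0
t=2: (unchanged — steady state)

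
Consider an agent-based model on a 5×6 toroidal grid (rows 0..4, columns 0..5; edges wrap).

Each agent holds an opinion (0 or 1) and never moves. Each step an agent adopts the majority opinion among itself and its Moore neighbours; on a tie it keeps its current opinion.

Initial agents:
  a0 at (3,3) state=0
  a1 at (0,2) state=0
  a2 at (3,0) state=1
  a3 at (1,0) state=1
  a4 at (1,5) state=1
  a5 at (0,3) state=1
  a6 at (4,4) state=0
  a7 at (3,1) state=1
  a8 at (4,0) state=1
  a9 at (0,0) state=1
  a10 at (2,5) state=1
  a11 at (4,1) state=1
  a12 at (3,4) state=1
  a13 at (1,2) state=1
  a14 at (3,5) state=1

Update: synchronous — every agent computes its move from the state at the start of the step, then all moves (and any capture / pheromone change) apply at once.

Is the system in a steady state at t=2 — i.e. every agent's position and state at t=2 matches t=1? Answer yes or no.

t=1: a0@(3,3):0 a1@(0,2):1 a2@(3,0):1 a3@(1,0):1 a4@(1,5):1 a5@(0,3):1 a6@(4,4):1 a7@(3,1):1 a8@(4,0):1 a9@(0,0):1 a10@(2,5):1 a11@(4,1):1 a12@(3,4):1 a13@(1,2):1 a14@(3,5):1
t=2: a0@(3,3):1 a1@(0,2):1 a2@(3,0):1 a3@(1,0):1 a4@(1,5):1 a5@(0,3):1 a6@(4,4):1 a7@(3,1):1 a8@(4,0):1 a9@(0,0):1 a10@(2,5):1 a11@(4,1):1 a12@(3,4):1 a13@(1,2):1 a14@(3,5):1

no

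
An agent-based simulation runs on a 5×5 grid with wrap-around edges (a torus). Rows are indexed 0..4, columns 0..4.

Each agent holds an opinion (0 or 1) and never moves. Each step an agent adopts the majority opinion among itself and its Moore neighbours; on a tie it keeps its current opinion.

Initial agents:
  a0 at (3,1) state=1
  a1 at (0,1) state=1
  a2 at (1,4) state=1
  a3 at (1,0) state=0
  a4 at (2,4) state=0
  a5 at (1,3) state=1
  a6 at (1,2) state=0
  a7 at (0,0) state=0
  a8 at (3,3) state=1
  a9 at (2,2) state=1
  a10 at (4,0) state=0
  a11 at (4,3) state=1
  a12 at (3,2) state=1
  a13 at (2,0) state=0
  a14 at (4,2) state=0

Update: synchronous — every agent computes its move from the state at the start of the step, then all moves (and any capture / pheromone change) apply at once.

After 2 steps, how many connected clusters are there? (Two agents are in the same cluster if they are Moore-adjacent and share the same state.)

t=1: a0@(3,1):1 a1@(0,1):0 a2@(1,4):0 a3@(1,0):0 a4@(2,4):0 a5@(1,3):1 a6@(1,2):1 a7@(0,0):0 a8@(3,3):1 a9@(2,2):1 a10@(4,0):0 a11@(4,3):1 a12@(3,2):1 a13@(2,0):0 a14@(4,2):1
t=2: (unchanged — steady state)

2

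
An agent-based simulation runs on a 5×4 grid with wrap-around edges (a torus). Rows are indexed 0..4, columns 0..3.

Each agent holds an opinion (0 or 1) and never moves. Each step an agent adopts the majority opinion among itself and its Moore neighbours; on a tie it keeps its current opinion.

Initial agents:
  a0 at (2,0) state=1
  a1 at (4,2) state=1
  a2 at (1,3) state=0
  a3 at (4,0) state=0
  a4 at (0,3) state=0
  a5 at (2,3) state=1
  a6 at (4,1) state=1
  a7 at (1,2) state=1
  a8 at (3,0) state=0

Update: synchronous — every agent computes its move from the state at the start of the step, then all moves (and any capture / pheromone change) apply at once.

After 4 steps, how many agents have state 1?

t=1: a0@(2,0):1 a1@(4,2):1 a2@(1,3):1 a3@(4,0):0 a4@(0,3):0 a5@(2,3):1 a6@(4,1):1 a7@(1,2):1 a8@(3,0):1
t=2: a0@(2,0):1 a1@(4,2):1 a2@(1,3):1 a3@(4,0):0 a4@(0,3):1 a5@(2,3):1 a6@(4,1):1 a7@(1,2):1 a8@(3,0):1
t=3: a0@(2,0):1 a1@(4,2):1 a2@(1,3):1 a3@(4,0):1 a4@(0,3):1 a5@(2,3):1 a6@(4,1):1 a7@(1,2):1 a8@(3,0):1
t=4: (unchanged — steady state)

9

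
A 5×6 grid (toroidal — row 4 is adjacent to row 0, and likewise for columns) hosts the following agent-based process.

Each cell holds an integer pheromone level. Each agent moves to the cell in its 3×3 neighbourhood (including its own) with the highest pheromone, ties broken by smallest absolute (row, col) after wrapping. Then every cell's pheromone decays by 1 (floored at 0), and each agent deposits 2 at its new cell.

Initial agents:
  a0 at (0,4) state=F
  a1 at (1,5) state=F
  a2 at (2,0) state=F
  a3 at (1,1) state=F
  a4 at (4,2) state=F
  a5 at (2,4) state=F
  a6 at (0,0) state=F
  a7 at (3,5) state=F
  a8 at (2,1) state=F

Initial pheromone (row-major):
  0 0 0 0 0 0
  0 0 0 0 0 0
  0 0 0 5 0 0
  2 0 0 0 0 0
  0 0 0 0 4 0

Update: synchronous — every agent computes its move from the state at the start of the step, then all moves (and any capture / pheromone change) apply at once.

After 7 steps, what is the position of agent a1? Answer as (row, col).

t=1: a0@(4,4) a1@(0,0) a2@(3,0) a3@(0,0) a4@(0,1) a5@(2,3) a6@(0,0) a7@(4,4) a8@(3,0) | pheromone: 6 2 0 0 0 0 / 0 0 0 0 0 0 / 0 0 0 6 0 0 / 5 0 0 0 0 0 / 0 0 0 0 7 0
t=2: a0@(4,4) a1@(0,0) a2@(3,0) a3@(0,0) a4@(0,0) a5@(2,3) a6@(0,0) a7@(4,4) a8@(3,0) | pheromone: 13 1 0 0 0 0 / 0 0 0 0 0 0 / 0 0 0 7 0 0 / 8 0 0 0 0 0 / 0 0 0 0 10 0
t=3: a0@(4,4) a1@(0,0) a2@(3,0) a3@(0,0) a4@(0,0) a5@(2,3) a6@(0,0) a7@(4,4) a8@(3,0) | pheromone: 20 0 0 0 0 0 / 0 0 0 0 0 0 / 0 0 0 8 0 0 / 11 0 0 0 0 0 / 0 0 0 0 13 0
t=4: a0@(4,4) a1@(0,0) a2@(3,0) a3@(0,0) a4@(0,0) a5@(2,3) a6@(0,0) a7@(4,4) a8@(3,0) | pheromone: 27 0 0 0 0 0 / 0 0 0 0 0 0 / 0 0 0 9 0 0 / 14 0 0 0 0 0 / 0 0 0 0 16 0
t=5: a0@(4,4) a1@(0,0) a2@(3,0) a3@(0,0) a4@(0,0) a5@(2,3) a6@(0,0) a7@(4,4) a8@(3,0) | pheromone: 34 0 0 0 0 0 / 0 0 0 0 0 0 / 0 0 0 10 0 0 / 17 0 0 0 0 0 / 0 0 0 0 19 0
t=6: a0@(4,4) a1@(0,0) a2@(3,0) a3@(0,0) a4@(0,0) a5@(2,3) a6@(0,0) a7@(4,4) a8@(3,0) | pheromone: 41 0 0 0 0 0 / 0 0 0 0 0 0 / 0 0 0 11 0 0 / 20 0 0 0 0 0 / 0 0 0 0 22 0
t=7: a0@(4,4) a1@(0,0) a2@(3,0) a3@(0,0) a4@(0,0) a5@(2,3) a6@(0,0) a7@(4,4) a8@(3,0) | pheromone: 48 0 0 0 0 0 / 0 0 0 0 0 0 / 0 0 0 12 0 0 / 23 0 0 0 0 0 / 0 0 0 0 25 0

(0, 0)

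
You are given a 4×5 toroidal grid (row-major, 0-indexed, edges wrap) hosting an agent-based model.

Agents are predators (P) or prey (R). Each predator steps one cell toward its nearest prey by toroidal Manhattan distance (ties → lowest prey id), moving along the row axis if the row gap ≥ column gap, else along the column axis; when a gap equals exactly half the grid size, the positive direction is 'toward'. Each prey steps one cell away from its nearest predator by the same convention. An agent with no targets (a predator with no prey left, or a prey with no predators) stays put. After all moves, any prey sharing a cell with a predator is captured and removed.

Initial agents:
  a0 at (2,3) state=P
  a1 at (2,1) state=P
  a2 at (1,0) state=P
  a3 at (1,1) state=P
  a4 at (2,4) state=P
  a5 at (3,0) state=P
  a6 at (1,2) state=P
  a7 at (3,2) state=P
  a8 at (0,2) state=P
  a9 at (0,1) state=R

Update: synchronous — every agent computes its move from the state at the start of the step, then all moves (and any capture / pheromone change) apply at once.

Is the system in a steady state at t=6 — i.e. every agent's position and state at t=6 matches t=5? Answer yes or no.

t=1: a0@(3,3):P a1@(3,1):P a2@(0,0):P a3@(0,1):P a4@(3,4):P a5@(0,0):P a6@(0,2):P a7@(0,2):P a8@(0,1):P
t=2: (unchanged — steady state)

yes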